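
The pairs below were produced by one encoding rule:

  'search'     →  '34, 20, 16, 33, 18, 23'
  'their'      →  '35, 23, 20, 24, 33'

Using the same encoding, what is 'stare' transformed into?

34, 35, 16, 33, 20

s is letter #19 and maps to 34: an offset of 15. Letters become their 1-based position plus 15 (so a→16, b→17, …).
For stare: s=19→34, t=20→35, a=1→16, r=18→33, e=5→20.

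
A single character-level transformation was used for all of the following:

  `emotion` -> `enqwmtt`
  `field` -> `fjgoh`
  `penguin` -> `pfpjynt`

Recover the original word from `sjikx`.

Letter i (0-indexed) is shifted by i+0, so successive shifts are 0, 1, 2, ….
Decoding sjikx: s−0=s, j−1=i, i−2=g, k−3=h, x−4=t.

sight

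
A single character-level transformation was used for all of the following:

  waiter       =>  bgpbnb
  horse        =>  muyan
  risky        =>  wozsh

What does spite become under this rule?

xvpbn

In waiter: w→b is +5, a→g is +6, i→p is +7, t→b is +8 — the shift increases by 1 each position. Letter i (0-indexed) is shifted by i+5, so successive shifts are 5, 6, 7, ….
On spite: s+5=x, p+6=v, i+7=p, t+8=b, e+9=n.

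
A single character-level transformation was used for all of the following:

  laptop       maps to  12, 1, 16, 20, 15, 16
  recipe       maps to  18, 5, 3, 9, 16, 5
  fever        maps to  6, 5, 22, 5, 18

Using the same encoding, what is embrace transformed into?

5, 13, 2, 18, 1, 3, 5

l is letter #12 and maps to 12: an offset of 0. Each letter is replaced by its alphabet position (a=1, b=2, …, z=26).
On embrace: e=5→5, m=13→13, b=2→2, r=18→18, a=1→1, c=3→3, e=5→5.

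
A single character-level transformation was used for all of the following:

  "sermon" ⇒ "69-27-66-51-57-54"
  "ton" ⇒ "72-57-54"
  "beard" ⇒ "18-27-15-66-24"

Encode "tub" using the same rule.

s(#19)→69 and e(#5)→27: differences scale by 3, so n = 3·pos + 12. The formula is n = 3×(alphabet index, a=1) + 12.
For tub: t=20→72, u=21→75, b=2→18.

72-75-18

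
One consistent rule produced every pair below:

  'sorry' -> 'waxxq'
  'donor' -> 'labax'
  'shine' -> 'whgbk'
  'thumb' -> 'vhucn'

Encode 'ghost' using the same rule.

ihawv

s(18)→w(22) and o(14)→a(0) fit y≡25x+14 (mod 26); the inverse of 25 mod 26 is 25. This is an affine cipher: with a=0,…,z=25, each position x becomes (25x+14) mod 26.
Applying it to ghost: g(6)→25·6+14≡8=i; h(7)→25·7+14≡7=h; o(14)→25·14+14≡0=a; s(18)→25·18+14≡22=w; t(19)→25·19+14≡21=v (all mod 26).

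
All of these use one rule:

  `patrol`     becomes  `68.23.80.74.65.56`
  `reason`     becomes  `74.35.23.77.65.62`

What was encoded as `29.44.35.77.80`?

chest

p(#16)→68 and a(#1)→23: differences scale by 3, so n = 3·pos + 20. Each letter becomes 3×(its alphabet position, a=1..z=26) + 20.
Decoding 29.44.35.77.80: 29→(29−20)÷3=3=c, 44→(44−20)÷3=8=h, 35→(35−20)÷3=5=e, 77→(77−20)÷3=19=s, 80→(80−20)÷3=20=t.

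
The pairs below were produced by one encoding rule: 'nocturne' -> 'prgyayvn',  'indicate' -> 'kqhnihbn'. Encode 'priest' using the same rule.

rumjya

In nocturne: n→p is +2, o→r is +3, c→g is +4, t→y is +5 — the shift increases by 1 each position. The shift increases by 1 at each position, starting from +2: 2, 3, 4, ….
For priest: p+2=r, r+3=u, i+4=m, e+5=j, s+6=y, t+7=a.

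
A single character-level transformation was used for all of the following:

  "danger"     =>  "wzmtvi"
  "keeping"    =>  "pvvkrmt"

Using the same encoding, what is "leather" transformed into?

ovzgsvi

Each pair mirrors across the alphabet (d↔w, a↔z, n↔m): positions sum to 25. This is the alphabet-reversal cipher (Atbash): a becomes z, b becomes y, etc.
On leather: l↔o, e↔v, a↔z, t↔g, h↔s, e↔v, r↔i.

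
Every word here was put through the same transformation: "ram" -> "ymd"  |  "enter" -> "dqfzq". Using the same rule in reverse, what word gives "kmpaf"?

The output letters match the input read backwards, each shifted +12: ram reversed is mar. Two steps: reverse the string, then apply a Caesar shift of +12.
Undoing it on kmpaf: shift back: k−12=y, m−12=a, p−12=d, a−12=o, f−12=t → yadot; then reverse → today.

today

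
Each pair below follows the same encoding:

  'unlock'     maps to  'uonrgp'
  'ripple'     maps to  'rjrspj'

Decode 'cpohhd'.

comedy

The shift increases by 1 at each position, starting from +0: 0, 1, 2, ….
Decoding cpohhd: c−0=c, p−1=o, o−2=m, h−3=e, h−4=d, d−5=y.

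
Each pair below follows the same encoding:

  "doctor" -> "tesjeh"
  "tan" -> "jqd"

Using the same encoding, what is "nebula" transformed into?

It's a constant shift of +16 (ROT16).
For nebula: n+16=d, e+16=u, b+16=r, u+16=k, l+16=b, a+16=q.

durkbq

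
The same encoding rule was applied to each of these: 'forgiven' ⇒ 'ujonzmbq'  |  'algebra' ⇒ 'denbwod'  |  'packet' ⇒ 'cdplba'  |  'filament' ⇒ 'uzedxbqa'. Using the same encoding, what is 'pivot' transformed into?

This is an affine cipher: with a=0,…,z=25, each position x becomes (19x+3) mod 26.
On pivot: p(15)→19·15+3≡2=c; i(8)→19·8+3≡25=z; v(21)→19·21+3≡12=m; o(14)→19·14+3≡9=j; t(19)→19·19+3≡0=a (all mod 26).

czmja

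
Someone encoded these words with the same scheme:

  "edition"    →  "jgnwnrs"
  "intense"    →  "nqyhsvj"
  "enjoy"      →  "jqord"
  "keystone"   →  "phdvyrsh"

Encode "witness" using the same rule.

blyqjvx

Shifts by position in edition: pos 0: e→j (+5), pos 1: d→g (+3), pos 2: i→n (+5), pos 3: t→w (+3) — repeating every 2. A repeating key of period 2 is used — shifts +5, +3 over and over.
Applying it to witness: w+5=b, i+3=l, t+5=y, n+3=q, e+5=j, s+3=v, s+5=x.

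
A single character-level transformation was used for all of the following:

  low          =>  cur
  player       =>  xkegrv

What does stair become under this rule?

xogzy

The output letters match the input read backwards, each shifted +6: low reversed is wol. Read the word backwards and shift each letter +6.
Applying it to stair: reverse → riats; then shift: r+6=x, i+6=o, a+6=g, t+6=z, s+6=y.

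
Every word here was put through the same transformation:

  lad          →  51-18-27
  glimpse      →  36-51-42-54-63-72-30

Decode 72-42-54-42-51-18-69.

similar

With a=1..z=26, the number is 3·pos + 15.
Reversing it on 72-42-54-42-51-18-69: 72→(72−15)÷3=19=s, 42→(42−15)÷3=9=i, 54→(54−15)÷3=13=m, 42→(42−15)÷3=9=i, 51→(51−15)÷3=12=l, 18→(18−15)÷3=1=a, 69→(69−15)÷3=18=r.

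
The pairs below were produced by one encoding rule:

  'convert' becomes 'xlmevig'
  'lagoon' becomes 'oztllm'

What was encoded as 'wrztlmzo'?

diagonal

Letters are reflected about the middle of the alphabet (position → 25−position): Atbash.
Reversing it on wrztlmzo: w↔d, r↔i, z↔a, t↔g, l↔o, m↔n, z↔a, o↔l.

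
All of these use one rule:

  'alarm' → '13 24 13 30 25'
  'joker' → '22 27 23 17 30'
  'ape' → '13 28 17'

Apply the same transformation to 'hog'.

a is letter #1 and maps to 13: an offset of 12. Letters become their 1-based position plus 12 (so a→13, b→14, …).
For hog: h=8→20, o=15→27, g=7→19.

20 27 19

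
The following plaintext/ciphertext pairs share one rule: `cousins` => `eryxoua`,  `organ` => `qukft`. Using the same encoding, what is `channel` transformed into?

In cousins: c→e is +2, o→r is +3, u→y is +4, s→x is +5 — the shift increases by 1 each position. Letter i (0-indexed) is shifted by i+2, so successive shifts are 2, 3, 4, ….
Applying it to channel: c+2=e, h+3=k, a+4=e, n+5=s, n+6=t, e+7=l, l+8=t.

ekestlt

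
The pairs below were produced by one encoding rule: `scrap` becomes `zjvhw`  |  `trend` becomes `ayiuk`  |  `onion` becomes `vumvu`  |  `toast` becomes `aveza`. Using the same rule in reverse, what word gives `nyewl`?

Shifts by position in scrap: pos 0: s→z (+7), pos 1: c→j (+7), pos 2: r→v (+4), pos 3: a→h (+7), pos 4: p→w (+7) — repeating every 3. The shifts repeat in a cycle of length 3: positions 0,1,… shift by +7, +7, +4, then the pattern repeats.
Decoding nyewl: n−7=g, y−7=r, e−4=a, w−7=p, l−7=e.

grape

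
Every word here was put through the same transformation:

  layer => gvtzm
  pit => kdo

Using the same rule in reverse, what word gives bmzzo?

greet

Every letter moves 21 places later in the alphabet, wrapping around z→a.
Reversing it on bmzzo: b−21=g, m−21=r, z−21=e, z−21=e, o−21=t.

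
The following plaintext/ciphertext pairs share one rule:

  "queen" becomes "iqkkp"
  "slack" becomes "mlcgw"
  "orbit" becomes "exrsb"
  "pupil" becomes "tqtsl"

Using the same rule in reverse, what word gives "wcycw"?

kayak

q(16)→i(8) and u(20)→q(16) fit y≡15x+2 (mod 26); the inverse of 15 mod 26 is 7. This is an affine cipher: with a=0,…,z=25, each position x becomes (15x+2) mod 26.
Reversing it on wcycw: w(22)→7·(22−2)≡10=k; c(2)→7·(2−2)≡0=a; y(24)→7·(24−2)≡24=y; c(2)→7·(2−2)≡0=a; w(22)→7·(22−2)≡10=k (all mod 26).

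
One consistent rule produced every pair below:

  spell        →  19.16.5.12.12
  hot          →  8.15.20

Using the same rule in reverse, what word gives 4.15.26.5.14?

dozen

Each letter is replaced by its alphabet position (a=1, b=2, …, z=26).
Decoding 4.15.26.5.14: 4=d, 15=o, 26=z, 5=e, 14=n.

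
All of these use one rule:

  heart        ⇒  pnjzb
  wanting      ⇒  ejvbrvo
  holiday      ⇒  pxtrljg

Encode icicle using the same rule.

The shift depends on letter class: consonant h→p is +8, but vowel e→n is +9. Two shifts are in play — +9 for a/e/i/o/u, +8 for every other letter.
Applying it to icicle: i(vowel)+9=r, c(cons)+8=k, i(vowel)+9=r, c(cons)+8=k, l(cons)+8=t, e(vowel)+9=n.

rkrktn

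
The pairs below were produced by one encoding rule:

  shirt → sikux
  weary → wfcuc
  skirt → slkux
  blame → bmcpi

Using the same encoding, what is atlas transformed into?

aundw

In shirt: s→s is +0, h→i is +1, i→k is +2, r→u is +3 — the shift increases by 1 each position. Each letter shifts forward by its position index (0, 1, 2, …) — the shift grows by one for each successive letter.
For atlas: a+0=a, t+1=u, l+2=n, a+3=d, s+4=w.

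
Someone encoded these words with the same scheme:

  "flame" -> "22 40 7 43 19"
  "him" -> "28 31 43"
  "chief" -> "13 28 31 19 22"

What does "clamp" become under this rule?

f(#6)→22 and l(#12)→40: differences scale by 3, so n = 3·pos + 4. The formula is n = 3×(alphabet index, a=1) + 4.
For clamp: c=3→13, l=12→40, a=1→7, m=13→43, p=16→52.

13 40 7 43 52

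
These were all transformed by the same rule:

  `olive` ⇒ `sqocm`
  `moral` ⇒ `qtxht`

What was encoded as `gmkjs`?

In olive: o→s is +4, l→q is +5, i→o is +6, v→c is +7 — the shift increases by 1 each position. Each letter shifts forward by (position + 4), i.e. 4, 5, 6, … — the shift grows by one for each successive letter.
Undoing it on gmkjs: g−4=c, m−5=h, k−6=e, j−7=c, s−8=k.

check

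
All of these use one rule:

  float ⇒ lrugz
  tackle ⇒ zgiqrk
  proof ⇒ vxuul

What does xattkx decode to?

runner

Each letter is shifted forward by 6 in the alphabet (a Caesar shift of +6).
Undoing it on xattkx: x−6=r, a−6=u, t−6=n, t−6=n, k−6=e, x−6=r.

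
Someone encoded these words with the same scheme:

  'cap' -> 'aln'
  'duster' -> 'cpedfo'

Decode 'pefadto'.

dispute

Two steps: reverse the string, then apply a Caesar shift of +11.
Undoing it on pefadto: shift back: p−11=e, e−11=t, f−11=u, a−11=p, d−11=s, t−11=i, o−11=d → etupsid; then reverse → dispute.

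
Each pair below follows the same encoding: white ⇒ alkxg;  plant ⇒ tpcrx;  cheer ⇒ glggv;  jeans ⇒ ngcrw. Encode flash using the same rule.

jpcwl

The shift depends on letter class: consonant w→a is +4, but vowel i→k is +2. Two shifts are in play — +2 for a/e/i/o/u, +4 for every other letter.
On flash: f(cons)+4=j, l(cons)+4=p, a(vowel)+2=c, s(cons)+4=w, h(cons)+4=l.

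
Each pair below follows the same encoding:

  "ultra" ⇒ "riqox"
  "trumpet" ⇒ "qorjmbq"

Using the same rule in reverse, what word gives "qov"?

try

Each letter is shifted forward by 23 in the alphabet (a Caesar shift of +23).
Reversing it on qov: q−23=t, o−23=r, v−23=y.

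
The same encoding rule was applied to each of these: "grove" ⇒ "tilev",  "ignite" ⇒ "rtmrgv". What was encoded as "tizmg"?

Each pair mirrors across the alphabet (g↔t, r↔i, o↔l): positions sum to 25. Each letter is replaced by its mirror in the alphabet: a↔z, b↔y, c↔x, and so on (the Atbash cipher).
Decoding tizmg: t↔g, i↔r, z↔a, m↔n, g↔t.

grant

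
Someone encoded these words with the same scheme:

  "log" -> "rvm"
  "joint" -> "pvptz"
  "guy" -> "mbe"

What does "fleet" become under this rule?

Two shifts are in play — +7 for a/e/i/o/u, +6 for every other letter.
For fleet: f(cons)+6=l, l(cons)+6=r, e(vowel)+7=l, e(vowel)+7=l, t(cons)+6=z.

lrllz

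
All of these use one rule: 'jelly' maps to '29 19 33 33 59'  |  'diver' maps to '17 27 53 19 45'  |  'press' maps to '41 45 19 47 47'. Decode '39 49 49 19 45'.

otter

j(#10)→29 and e(#5)→19: differences scale by 2, so n = 2·pos + 9. Each letter becomes 2×(its alphabet position, a=1..z=26) + 9.
Reversing it on 39 49 49 19 45: 39→(39−9)÷2=15=o, 49→(49−9)÷2=20=t, 49→(49−9)÷2=20=t, 19→(19−9)÷2=5=e, 45→(45−9)÷2=18=r.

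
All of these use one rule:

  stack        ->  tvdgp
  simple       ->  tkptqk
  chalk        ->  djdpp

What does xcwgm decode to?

watch

Letter i (0-indexed) is shifted by i+1, so successive shifts are 1, 2, 3, ….
Undoing it on xcwgm: x−1=w, c−2=a, w−3=t, g−4=c, m−5=h.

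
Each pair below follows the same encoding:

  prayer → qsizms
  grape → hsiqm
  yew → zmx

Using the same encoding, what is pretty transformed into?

qsmuuz

The rule splits by letter class: vowels +8, consonants +1.
Applying it to pretty: p(cons)+1=q, r(cons)+1=s, e(vowel)+8=m, t(cons)+1=u, t(cons)+1=u, y(cons)+1=z.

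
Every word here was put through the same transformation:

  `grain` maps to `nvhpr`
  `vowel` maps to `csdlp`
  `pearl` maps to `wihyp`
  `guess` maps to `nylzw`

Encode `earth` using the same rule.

Shifts by position in grain: pos 0: g→n (+7), pos 1: r→v (+4), pos 2: a→h (+7), pos 3: i→p (+7), pos 4: n→r (+4) — repeating every 3. A repeating key of period 3 is used — shifts +7, +4, +7 over and over.
Applying it to earth: e+7=l, a+4=e, r+7=y, t+7=a, h+4=l.

leyal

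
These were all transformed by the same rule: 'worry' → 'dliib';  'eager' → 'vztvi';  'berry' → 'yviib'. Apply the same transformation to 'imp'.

rnk

Letters are reflected about the middle of the alphabet (position → 25−position): Atbash.
On imp: i↔r, m↔n, p↔k.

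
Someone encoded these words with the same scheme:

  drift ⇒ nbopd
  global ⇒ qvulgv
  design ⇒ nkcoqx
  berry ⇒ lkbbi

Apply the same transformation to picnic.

zomxom

Vowels shift forward by 6 and consonants shift forward by 10.
Applying it to picnic: p(cons)+10=z, i(vowel)+6=o, c(cons)+10=m, n(cons)+10=x, i(vowel)+6=o, c(cons)+10=m.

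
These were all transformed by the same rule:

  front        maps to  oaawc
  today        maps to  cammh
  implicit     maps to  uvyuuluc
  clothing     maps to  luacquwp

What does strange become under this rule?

bcamwpq

The shift depends on letter class: consonant f→o is +9, but vowel o→a is +12. The rule splits by letter class: vowels +12, consonants +9.
On strange: s(cons)+9=b, t(cons)+9=c, r(cons)+9=a, a(vowel)+12=m, n(cons)+9=w, g(cons)+9=p, e(vowel)+12=q.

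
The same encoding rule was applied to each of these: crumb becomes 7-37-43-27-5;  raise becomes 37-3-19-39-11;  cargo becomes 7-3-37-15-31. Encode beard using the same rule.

c(#3)→7 and r(#18)→37: differences scale by 2, so n = 2·pos + 1. With a=1..z=26, the number is 2·pos + 1.
For beard: b=2→5, e=5→11, a=1→3, r=18→37, d=4→9.

5-11-3-37-9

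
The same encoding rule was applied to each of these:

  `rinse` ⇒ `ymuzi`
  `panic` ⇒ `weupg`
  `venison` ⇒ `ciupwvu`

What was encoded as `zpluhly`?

slender

Shifts by position in rinse: pos 0: r→y (+7), pos 1: i→m (+4), pos 2: n→u (+7), pos 3: s→z (+7), pos 4: e→i (+4) — repeating every 3. A repeating key of period 3 is used — shifts +7, +4, +7 over and over.
Reversing it on zpluhly: z−7=s, p−4=l, l−7=e, u−7=n, h−4=d, l−7=e, y−7=r.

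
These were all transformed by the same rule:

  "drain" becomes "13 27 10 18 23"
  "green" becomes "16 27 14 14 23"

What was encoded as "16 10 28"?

d is letter #4 and maps to 13: an offset of 9. Each letter is replaced by its alphabet position (a=1..z=26) + 9.
Undoing it on 16 10 28: 16→(16−9)÷1=7=g, 10→(10−9)÷1=1=a, 28→(28−9)÷1=19=s.

gas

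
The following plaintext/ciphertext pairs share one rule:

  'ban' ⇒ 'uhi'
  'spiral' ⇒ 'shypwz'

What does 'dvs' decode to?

The output letters match the input read backwards, each shifted +7: ban reversed is nab. The word is reversed, then every letter is shifted forward by 7.
Undoing it on dvs: shift back: d−7=w, v−7=o, s−7=l → wol; then reverse → low.

low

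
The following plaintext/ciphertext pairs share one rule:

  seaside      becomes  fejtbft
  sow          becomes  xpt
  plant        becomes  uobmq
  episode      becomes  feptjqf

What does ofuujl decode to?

kitten

The output letters match the input read backwards, each shifted +1: seaside reversed is edisaes. Two steps: reverse the string, then apply a Caesar shift of +1.
Reversing it on ofuujl: shift back: o−1=n, f−1=e, u−1=t, u−1=t, j−1=i, l−1=k → nettik; then reverse → kitten.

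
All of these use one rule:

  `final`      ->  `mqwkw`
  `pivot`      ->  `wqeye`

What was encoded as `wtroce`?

The shift increases by 1 at each position, starting from +7: 7, 8, 9, ….
Undoing it on wtroce: w−7=p, t−8=l, r−9=i, o−10=e, c−11=r, e−12=s.

pliers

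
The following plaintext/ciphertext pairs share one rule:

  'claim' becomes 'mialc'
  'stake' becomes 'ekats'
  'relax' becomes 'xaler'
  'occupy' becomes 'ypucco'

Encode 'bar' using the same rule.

rab

The output letters match the input read backwards: claim reversed is mialc. It's just the letters in reverse order.
Applying it to bar: reverse → rab.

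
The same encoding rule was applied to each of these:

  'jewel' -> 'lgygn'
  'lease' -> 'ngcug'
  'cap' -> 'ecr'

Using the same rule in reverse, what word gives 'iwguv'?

guest

Compare letters: j→l is +2, e→g is +2, w→y is +2 — a constant shift. Every letter moves 2 places later in the alphabet, wrapping around z→a.
Reversing it on iwguv: i−2=g, w−2=u, g−2=e, u−2=s, v−2=t.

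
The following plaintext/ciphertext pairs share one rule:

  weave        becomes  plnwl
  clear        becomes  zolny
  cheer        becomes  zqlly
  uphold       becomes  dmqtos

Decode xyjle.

This is an affine cipher: with a=0,…,z=25, each position x becomes (19x+13) mod 26.
Reversing it on xyjle: x(23)→11·(23−13)≡6=g; y(24)→11·(24−13)≡17=r; j(9)→11·(9−13)≡8=i; l(11)→11·(11−13)≡4=e; e(4)→11·(4−13)≡5=f (all mod 26).

grief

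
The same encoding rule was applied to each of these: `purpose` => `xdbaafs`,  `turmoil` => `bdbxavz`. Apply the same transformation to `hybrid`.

Letter i (0-indexed) is shifted by i+8, so successive shifts are 8, 9, 10, ….
For hybrid: h+8=p, y+9=h, b+10=l, r+11=c, i+12=u, d+13=q.

phlcuq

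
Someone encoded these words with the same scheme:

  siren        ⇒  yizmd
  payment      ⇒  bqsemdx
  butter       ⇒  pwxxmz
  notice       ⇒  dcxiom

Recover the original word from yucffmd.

s(18)→y(24) and i(8)→i(8) fit y≡25x+16 (mod 26); the inverse of 25 mod 26 is 25. Treating letters as 0–25, the rule is x ↦ 25x + 16 (mod 26).
Decoding yucffmd: y(24)→25·(24−16)≡18=s; u(20)→25·(20−16)≡22=w; c(2)→25·(2−16)≡14=o; f(5)→25·(5−16)≡11=l; f(5)→25·(5−16)≡11=l; m(12)→25·(12−16)≡4=e; d(3)→25·(3−16)≡13=n (all mod 26).

swollen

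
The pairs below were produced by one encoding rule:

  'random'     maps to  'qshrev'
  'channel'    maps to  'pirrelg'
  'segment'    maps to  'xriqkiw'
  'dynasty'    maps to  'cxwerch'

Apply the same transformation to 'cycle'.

ipgcg

Read the word backwards and shift each letter +4.
For cycle: reverse → elcyc; then shift: e+4=i, l+4=p, c+4=g, y+4=c, c+4=g.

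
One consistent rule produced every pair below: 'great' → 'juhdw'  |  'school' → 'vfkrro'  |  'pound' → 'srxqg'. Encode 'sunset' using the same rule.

This is a Caesar cipher with shift 3.
For sunset: s+3=v, u+3=x, n+3=q, s+3=v, e+3=h, t+3=w.

vxqvhw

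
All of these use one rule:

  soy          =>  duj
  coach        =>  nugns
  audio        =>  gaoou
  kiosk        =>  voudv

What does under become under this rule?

ayokc

The rule splits by letter class: vowels +6, consonants +11.
On under: u(vowel)+6=a, n(cons)+11=y, d(cons)+11=o, e(vowel)+6=k, r(cons)+11=c.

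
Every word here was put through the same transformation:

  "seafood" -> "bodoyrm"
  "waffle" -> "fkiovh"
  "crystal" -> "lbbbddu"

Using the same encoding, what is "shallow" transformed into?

Shifts by position in seafood: pos 0: s→b (+9), pos 1: e→o (+10), pos 2: a→d (+3), pos 3: f→o (+9), pos 4: o→y (+10), pos 5: o→r (+3) — repeating every 3. It's a Vigenère-style cipher with numeric key [9,10,3]: position i shifts by key[i mod 3].
On shallow: s+9=b, h+10=r, a+3=d, l+9=u, l+10=v, o+3=r, w+9=f.

brduvrf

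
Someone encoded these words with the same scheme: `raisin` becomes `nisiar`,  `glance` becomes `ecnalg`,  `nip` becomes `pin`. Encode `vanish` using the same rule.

hsinav

The output letters match the input read backwards: raisin reversed is nisiar. It's just the letters in reverse order.
Applying it to vanish: reverse → hsinav.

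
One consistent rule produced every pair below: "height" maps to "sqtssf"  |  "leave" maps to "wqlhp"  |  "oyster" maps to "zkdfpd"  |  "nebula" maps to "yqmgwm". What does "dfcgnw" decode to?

Shifts by position in height: pos 0: h→s (+11), pos 1: e→q (+12), pos 2: i→t (+11), pos 3: g→s (+12) — repeating every 2. It's a Vigenère-style cipher with numeric key [11,12]: position i shifts by key[i mod 2].
Undoing it on dfcgnw: d−11=s, f−12=t, c−11=r, g−12=u, n−11=c, w−12=k.

struck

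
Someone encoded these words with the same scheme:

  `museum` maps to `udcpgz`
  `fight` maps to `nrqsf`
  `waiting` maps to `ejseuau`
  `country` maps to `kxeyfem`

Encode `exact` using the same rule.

Letter i (0-indexed) is shifted by i+8, so successive shifts are 8, 9, 10, ….
For exact: e+8=m, x+9=g, a+10=k, c+11=n, t+12=f.

mgknf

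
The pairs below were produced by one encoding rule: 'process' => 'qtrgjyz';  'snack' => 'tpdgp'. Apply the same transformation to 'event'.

fxhry

The shift increases by 1 at each position, starting from +1: 1, 2, 3, ….
On event: e+1=f, v+2=x, e+3=h, n+4=r, t+5=y.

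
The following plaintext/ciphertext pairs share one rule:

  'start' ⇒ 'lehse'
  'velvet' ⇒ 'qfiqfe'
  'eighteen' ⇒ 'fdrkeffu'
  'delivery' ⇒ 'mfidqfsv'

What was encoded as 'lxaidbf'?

s(18)→l(11) and t(19)→e(4) fit y≡19x+7 (mod 26); the inverse of 19 mod 26 is 11. Each letter's alphabet position (a=0..z=25) is mapped through 19·x+7 mod 26 — an affine cipher.
Reversing it on lxaidbf: l(11)→11·(11−7)≡18=s; x(23)→11·(23−7)≡20=u; a(0)→11·(0−7)≡1=b; i(8)→11·(8−7)≡11=l; d(3)→11·(3−7)≡8=i; b(1)→11·(1−7)≡12=m; f(5)→11·(5−7)≡4=e (all mod 26).

sublime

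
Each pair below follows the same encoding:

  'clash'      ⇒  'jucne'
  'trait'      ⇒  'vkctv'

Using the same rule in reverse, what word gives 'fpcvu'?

stand

The output letters match the input read backwards, each shifted +2: clash reversed is hsalc. The word is reversed, then every letter is shifted forward by 2.
Undoing it on fpcvu: shift back: f−2=d, p−2=n, c−2=a, v−2=t, u−2=s → dnats; then reverse → stand.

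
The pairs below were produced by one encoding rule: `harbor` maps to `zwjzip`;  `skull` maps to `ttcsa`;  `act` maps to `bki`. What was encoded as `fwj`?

The word is reversed, then every letter is shifted forward by 8.
Reversing it on fwj: shift back: f−8=x, w−8=o, j−8=b → xob; then reverse → box.

box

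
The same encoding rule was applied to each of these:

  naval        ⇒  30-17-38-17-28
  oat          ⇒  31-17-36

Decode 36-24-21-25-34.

their

n is letter #14 and maps to 30: an offset of 16. The number is (letter's place in the alphabet, a=1) + 16.
Decoding 36-24-21-25-34: 36→(36−16)÷1=20=t, 24→(24−16)÷1=8=h, 21→(21−16)÷1=5=e, 25→(25−16)÷1=9=i, 34→(34−16)÷1=18=r.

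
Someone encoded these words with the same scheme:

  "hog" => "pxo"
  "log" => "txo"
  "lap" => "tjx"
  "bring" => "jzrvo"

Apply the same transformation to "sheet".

apnnb

The shift depends on letter class: consonant h→p is +8, but vowel o→x is +9. Two shifts are in play — +9 for a/e/i/o/u, +8 for every other letter.
On sheet: s(cons)+8=a, h(cons)+8=p, e(vowel)+9=n, e(vowel)+9=n, t(cons)+8=b.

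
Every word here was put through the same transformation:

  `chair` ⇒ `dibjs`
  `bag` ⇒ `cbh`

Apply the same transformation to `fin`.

Every letter moves 1 place later in the alphabet, wrapping around z→a.
On fin: f+1=g, i+1=j, n+1=o.

gjo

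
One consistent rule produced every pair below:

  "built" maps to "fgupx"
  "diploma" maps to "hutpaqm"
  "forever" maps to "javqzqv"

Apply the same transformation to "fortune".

javxgrq

Vowels shift forward by 12 and consonants shift forward by 4.
Applying it to fortune: f(cons)+4=j, o(vowel)+12=a, r(cons)+4=v, t(cons)+4=x, u(vowel)+12=g, n(cons)+4=r, e(vowel)+12=q.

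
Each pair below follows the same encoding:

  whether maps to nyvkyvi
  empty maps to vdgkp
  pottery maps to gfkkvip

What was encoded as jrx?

sag

Compare letters: w→n is +17, h→y is +17, e→v is +17 — a constant shift. This is a Caesar cipher with shift 17.
Reversing it on jrx: j−17=s, r−17=a, x−17=g.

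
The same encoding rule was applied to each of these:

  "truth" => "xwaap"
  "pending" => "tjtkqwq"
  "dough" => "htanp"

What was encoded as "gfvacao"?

capture

In truth: t→x is +4, r→w is +5, u→a is +6, t→a is +7 — the shift increases by 1 each position. Letter i (0-indexed) is shifted by i+4, so successive shifts are 4, 5, 6, ….
Decoding gfvacao: g−4=c, f−5=a, v−6=p, a−7=t, c−8=u, a−9=r, o−10=e.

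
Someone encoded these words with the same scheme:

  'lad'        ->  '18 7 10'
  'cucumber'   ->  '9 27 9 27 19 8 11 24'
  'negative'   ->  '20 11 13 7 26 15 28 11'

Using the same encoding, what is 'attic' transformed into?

7 26 26 15 9

l is letter #12 and maps to 18: an offset of 6. Each letter is replaced by its alphabet position (a=1..z=26) + 6.
For attic: a=1→7, t=20→26, t=20→26, i=9→15, c=3→9.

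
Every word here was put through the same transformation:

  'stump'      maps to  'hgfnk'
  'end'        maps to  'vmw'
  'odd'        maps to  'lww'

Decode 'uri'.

fir

Each pair mirrors across the alphabet (s↔h, t↔g, u↔f): positions sum to 25. Each letter is replaced by its mirror in the alphabet: a↔z, b↔y, c↔x, and so on (the Atbash cipher).
Reversing it on uri: u↔f, r↔i, i↔r.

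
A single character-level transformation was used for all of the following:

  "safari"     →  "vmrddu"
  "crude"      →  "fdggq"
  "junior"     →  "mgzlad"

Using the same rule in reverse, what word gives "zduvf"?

It's a Vigenère-style cipher with numeric key [3,12,12]: position i shifts by key[i mod 3].
Decoding zduvf: z−3=w, d−12=r, u−12=i, v−3=s, f−12=t.

wrist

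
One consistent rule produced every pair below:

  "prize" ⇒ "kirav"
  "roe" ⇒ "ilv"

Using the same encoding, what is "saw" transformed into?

hzd

Each letter is replaced by its mirror in the alphabet: a↔z, b↔y, c↔x, and so on (the Atbash cipher).
On saw: s↔h, a↔z, w↔d.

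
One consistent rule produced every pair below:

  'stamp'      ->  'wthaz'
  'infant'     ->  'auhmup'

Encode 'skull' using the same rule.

Two steps: reverse the string, then apply a Caesar shift of +7.
Applying it to skull: reverse → lluks; then shift: l+7=s, l+7=s, u+7=b, k+7=r, s+7=z.

ssbrz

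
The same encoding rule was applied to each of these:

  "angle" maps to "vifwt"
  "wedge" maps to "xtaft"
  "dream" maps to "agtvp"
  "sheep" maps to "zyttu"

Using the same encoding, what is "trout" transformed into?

sgbls

Treating letters as 0–25, the rule is x ↦ 19x + 21 (mod 26).
On trout: t(19)→19·19+21≡18=s; r(17)→19·17+21≡6=g; o(14)→19·14+21≡1=b; u(20)→19·20+21≡11=l; t(19)→19·19+21≡18=s (all mod 26).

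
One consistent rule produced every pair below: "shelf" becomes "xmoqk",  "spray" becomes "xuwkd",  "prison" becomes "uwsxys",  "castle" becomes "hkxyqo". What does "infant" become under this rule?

sskksy

The shift depends on letter class: consonant s→x is +5, but vowel e→o is +10. Vowels shift forward by 10 and consonants shift forward by 5.
Applying it to infant: i(vowel)+10=s, n(cons)+5=s, f(cons)+5=k, a(vowel)+10=k, n(cons)+5=s, t(cons)+5=y.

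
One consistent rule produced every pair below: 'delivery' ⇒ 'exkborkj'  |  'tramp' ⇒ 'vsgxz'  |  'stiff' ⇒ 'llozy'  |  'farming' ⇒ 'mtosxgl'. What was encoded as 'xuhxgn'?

harbor

The output letters match the input read backwards, each shifted +6: delivery reversed is yreviled. Two steps: reverse the string, then apply a Caesar shift of +6.
Reversing it on xuhxgn: shift back: x−6=r, u−6=o, h−6=b, x−6=r, g−6=a, n−6=h → robrah; then reverse → harbor.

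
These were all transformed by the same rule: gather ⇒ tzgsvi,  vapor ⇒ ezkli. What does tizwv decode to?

grade

Each pair mirrors across the alphabet (g↔t, a↔z, t↔g): positions sum to 25. This is the alphabet-reversal cipher (Atbash): a becomes z, b becomes y, etc.
Reversing it on tizwv: t↔g, i↔r, z↔a, w↔d, v↔e.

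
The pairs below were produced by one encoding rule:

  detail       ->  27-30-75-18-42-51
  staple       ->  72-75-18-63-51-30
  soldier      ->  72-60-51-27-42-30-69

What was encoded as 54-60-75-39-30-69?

With a=1..z=26, the number is 3·pos + 15.
Reversing it on 54-60-75-39-30-69: 54→(54−15)÷3=13=m, 60→(60−15)÷3=15=o, 75→(75−15)÷3=20=t, 39→(39−15)÷3=8=h, 30→(30−15)÷3=5=e, 69→(69−15)÷3=18=r.

mother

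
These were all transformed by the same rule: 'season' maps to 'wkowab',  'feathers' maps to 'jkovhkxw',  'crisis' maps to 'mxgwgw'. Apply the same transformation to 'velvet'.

tkdtkv

s(18)→w(22) and e(4)→k(10) fit y≡25x+14 (mod 26); the inverse of 25 mod 26 is 25. Each letter's alphabet position (a=0..z=25) is mapped through 25·x+14 mod 26 — an affine cipher.
For velvet: v(21)→25·21+14≡19=t; e(4)→25·4+14≡10=k; l(11)→25·11+14≡3=d; v(21)→25·21+14≡19=t; e(4)→25·4+14≡10=k; t(19)→25·19+14≡21=v (all mod 26).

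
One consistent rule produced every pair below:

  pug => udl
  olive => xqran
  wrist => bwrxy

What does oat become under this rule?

The shift depends on letter class: consonant p→u is +5, but vowel u→d is +9. The rule splits by letter class: vowels +9, consonants +5.
On oat: o(vowel)+9=x, a(vowel)+9=j, t(cons)+5=y.

xjy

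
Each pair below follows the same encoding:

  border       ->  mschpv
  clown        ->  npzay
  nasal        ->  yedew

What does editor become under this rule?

Shifts by position in border: pos 0: b→m (+11), pos 1: o→s (+4), pos 2: r→c (+11), pos 3: d→h (+4) — repeating every 2. The shifts repeat in a cycle of length 2: positions 0,1,… shift by +11, +4, then the pattern repeats.
For editor: e+11=p, d+4=h, i+11=t, t+4=x, o+11=z, r+4=v.

phtxzv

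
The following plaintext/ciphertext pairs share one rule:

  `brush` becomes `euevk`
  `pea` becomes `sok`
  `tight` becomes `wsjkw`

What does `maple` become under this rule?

Vowels shift forward by 10 and consonants shift forward by 3.
On maple: m(cons)+3=p, a(vowel)+10=k, p(cons)+3=s, l(cons)+3=o, e(vowel)+10=o.

pksoo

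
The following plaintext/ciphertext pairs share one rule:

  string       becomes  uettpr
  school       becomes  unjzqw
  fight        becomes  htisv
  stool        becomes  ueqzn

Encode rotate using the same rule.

tzvlvp

Shifts by position in string: pos 0: s→u (+2), pos 1: t→e (+11), pos 2: r→t (+2), pos 3: i→t (+11) — repeating every 2. A repeating key of period 2 is used — shifts +2, +11 over and over.
Applying it to rotate: r+2=t, o+11=z, t+2=v, a+11=l, t+2=v, e+11=p.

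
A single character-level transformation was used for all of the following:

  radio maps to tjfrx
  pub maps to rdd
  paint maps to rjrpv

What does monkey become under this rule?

oxpmna

The shift depends on letter class: consonant r→t is +2, but vowel a→j is +9. Vowels shift forward by 9 and consonants shift forward by 2.
On monkey: m(cons)+2=o, o(vowel)+9=x, n(cons)+2=p, k(cons)+2=m, e(vowel)+9=n, y(cons)+2=a.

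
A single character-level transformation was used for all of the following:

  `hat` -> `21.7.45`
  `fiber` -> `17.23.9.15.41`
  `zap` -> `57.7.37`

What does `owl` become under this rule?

35.51.29

h(#8)→21 and a(#1)→7: differences scale by 2, so n = 2·pos + 5. Each letter becomes 2×(its alphabet position, a=1..z=26) + 5.
Applying it to owl: o=15→35, w=23→51, l=12→29.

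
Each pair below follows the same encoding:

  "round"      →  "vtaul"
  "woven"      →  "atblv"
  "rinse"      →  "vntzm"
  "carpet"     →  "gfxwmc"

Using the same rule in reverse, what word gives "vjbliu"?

Each letter shifts forward by (position + 4), i.e. 4, 5, 6, … — the shift grows by one for each successive letter.
Decoding vjbliu: v−4=r, j−5=e, b−6=v, l−7=e, i−8=a, u−9=l.

reveal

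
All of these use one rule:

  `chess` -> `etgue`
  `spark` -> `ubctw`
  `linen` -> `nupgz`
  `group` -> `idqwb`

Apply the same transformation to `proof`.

rdqqr

Shifts by position in chess: pos 0: c→e (+2), pos 1: h→t (+12), pos 2: e→g (+2), pos 3: s→u (+2), pos 4: s→e (+12) — repeating every 3. The shifts repeat in a cycle of length 3: positions 0,1,… shift by +2, +12, +2, then the pattern repeats.
On proof: p+2=r, r+12=d, o+2=q, o+2=q, f+12=r.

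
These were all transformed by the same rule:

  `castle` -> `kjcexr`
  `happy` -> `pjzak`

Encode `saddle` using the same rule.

ajnoxr

In castle: c→k is +8, a→j is +9, s→c is +10, t→e is +11 — the shift increases by 1 each position. The shift increases by 1 at each position, starting from +8: 8, 9, 10, ….
Applying it to saddle: s+8=a, a+9=j, d+10=n, d+11=o, l+12=x, e+13=r.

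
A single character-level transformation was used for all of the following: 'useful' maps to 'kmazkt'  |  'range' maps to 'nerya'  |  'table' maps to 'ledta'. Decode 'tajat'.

level

Each letter's alphabet position (a=0..z=25) is mapped through 25·x+4 mod 26 — an affine cipher.
Decoding tajat: t(19)→25·(19−4)≡11=l; a(0)→25·(0−4)≡4=e; j(9)→25·(9−4)≡21=v; a(0)→25·(0−4)≡4=e; t(19)→25·(19−4)≡11=l (all mod 26).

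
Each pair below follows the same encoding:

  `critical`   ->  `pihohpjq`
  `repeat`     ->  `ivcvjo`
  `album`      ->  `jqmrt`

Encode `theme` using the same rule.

Treating letters as 0–25, the rule is x ↦ 3x + 9 (mod 26).
For theme: t(19)→3·19+9≡14=o; h(7)→3·7+9≡4=e; e(4)→3·4+9≡21=v; m(12)→3·12+9≡19=t; e(4)→3·4+9≡21=v (all mod 26).

oevtv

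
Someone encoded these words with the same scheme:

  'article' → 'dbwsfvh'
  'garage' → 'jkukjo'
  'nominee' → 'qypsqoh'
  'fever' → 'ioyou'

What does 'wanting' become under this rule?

zkqdlxj

Shifts by position in article: pos 0: a→d (+3), pos 1: r→b (+10), pos 2: t→w (+3), pos 3: i→s (+10) — repeating every 2. It's a Vigenère-style cipher with numeric key [3,10]: position i shifts by key[i mod 2].
For wanting: w+3=z, a+10=k, n+3=q, t+10=d, i+3=l, n+10=x, g+3=j.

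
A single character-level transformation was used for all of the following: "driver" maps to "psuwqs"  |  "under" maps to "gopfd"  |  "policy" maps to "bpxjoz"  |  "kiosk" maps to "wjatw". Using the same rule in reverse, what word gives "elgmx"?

skull

Shifts by position in driver: pos 0: d→p (+12), pos 1: r→s (+1), pos 2: i→u (+12), pos 3: v→w (+1) — repeating every 2. It's a Vigenère-style cipher with numeric key [12,1]: position i shifts by key[i mod 2].
Reversing it on elgmx: e−12=s, l−1=k, g−12=u, m−1=l, x−12=l.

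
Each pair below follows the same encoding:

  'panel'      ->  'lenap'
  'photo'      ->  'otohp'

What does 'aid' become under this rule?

The output letters match the input read backwards: panel reversed is lenap. The word is simply reversed.
For aid: reverse → dia.

dia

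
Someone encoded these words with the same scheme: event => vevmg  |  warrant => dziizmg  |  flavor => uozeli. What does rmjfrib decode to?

Each pair mirrors across the alphabet (e↔v, v↔e, e↔v): positions sum to 25. This is the alphabet-reversal cipher (Atbash): a becomes z, b becomes y, etc.
Reversing it on rmjfrib: r↔i, m↔n, j↔q, f↔u, r↔i, i↔r, b↔y.

inquiry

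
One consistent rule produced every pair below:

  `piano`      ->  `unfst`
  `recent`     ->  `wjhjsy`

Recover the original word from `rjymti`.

method

Compare letters: p→u is +5, i→n is +5, a→f is +5 — a constant shift. Each letter is shifted forward by 5 in the alphabet (a Caesar shift of +5).
Decoding rjymti: r−5=m, j−5=e, y−5=t, m−5=h, t−5=o, i−5=d.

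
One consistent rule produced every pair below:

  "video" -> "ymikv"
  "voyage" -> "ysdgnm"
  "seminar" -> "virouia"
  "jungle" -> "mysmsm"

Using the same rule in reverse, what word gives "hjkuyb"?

effort

Letter i (0-indexed) is shifted by i+3, so successive shifts are 3, 4, 5, ….
Undoing it on hjkuyb: h−3=e, j−4=f, k−5=f, u−6=o, y−7=r, b−8=t.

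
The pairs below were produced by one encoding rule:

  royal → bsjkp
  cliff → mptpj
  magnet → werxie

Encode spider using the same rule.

Shifts by position in royal: pos 0: r→b (+10), pos 1: o→s (+4), pos 2: y→j (+11), pos 3: a→k (+10), pos 4: l→p (+4) — repeating every 3. A repeating key of period 3 is used — shifts +10, +4, +11 over and over.
On spider: s+10=c, p+4=t, i+11=t, d+10=n, e+4=i, r+11=c.

cttnic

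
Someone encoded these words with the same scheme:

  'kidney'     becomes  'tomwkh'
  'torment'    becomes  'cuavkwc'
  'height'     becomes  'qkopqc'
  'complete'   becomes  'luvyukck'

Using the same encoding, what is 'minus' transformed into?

vowab

The shift depends on letter class: consonant k→t is +9, but vowel i→o is +6. Two shifts are in play — +6 for a/e/i/o/u, +9 for every other letter.
Applying it to minus: m(cons)+9=v, i(vowel)+6=o, n(cons)+9=w, u(vowel)+6=a, s(cons)+9=b.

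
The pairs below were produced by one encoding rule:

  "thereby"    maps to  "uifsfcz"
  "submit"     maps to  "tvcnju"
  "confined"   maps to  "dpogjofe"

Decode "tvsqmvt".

surplus

Compare letters: t→u is +1, h→i is +1, e→f is +1 — a constant shift. This is a Caesar cipher with shift 1.
Undoing it on tvsqmvt: t−1=s, v−1=u, s−1=r, q−1=p, m−1=l, v−1=u, t−1=s.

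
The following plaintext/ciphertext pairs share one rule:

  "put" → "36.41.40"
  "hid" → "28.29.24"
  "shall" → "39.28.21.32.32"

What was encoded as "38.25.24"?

p is letter #16 and maps to 36: an offset of 20. Letters become their 1-based position plus 20 (so a→21, b→22, …).
Reversing it on 38.25.24: 38→(38−20)÷1=18=r, 25→(25−20)÷1=5=e, 24→(24−20)÷1=4=d.

red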